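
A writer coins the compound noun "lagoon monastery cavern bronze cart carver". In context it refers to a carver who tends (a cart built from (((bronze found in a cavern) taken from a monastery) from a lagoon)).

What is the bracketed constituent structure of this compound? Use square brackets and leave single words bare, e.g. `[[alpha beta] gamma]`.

Overall it is a kind of carver; the modifier is "lagoon monastery cavern bronze cart".
Inside "lagoon monastery cavern bronze cart": head "cart", modifier "lagoon monastery cavern bronze".
Inside "lagoon monastery cavern bronze": head "bronze" (specifically "monastery cavern bronze"), modifier "lagoon".
Inside "monastery cavern bronze": head "bronze" (specifically "cavern bronze"), modifier "monastery".
Inside "cavern bronze": head "bronze", modifier "cavern".
So the structure is [[[lagoon [monastery [cavern bronze]]] cart] carver].

[[[lagoon [monastery [cavern bronze]]] cart] carver]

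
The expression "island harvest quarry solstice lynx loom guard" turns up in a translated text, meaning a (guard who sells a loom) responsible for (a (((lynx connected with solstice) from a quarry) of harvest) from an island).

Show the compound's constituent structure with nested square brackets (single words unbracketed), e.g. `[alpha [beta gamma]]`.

[[island [harvest [quarry [solstice lynx]]]] [loom guard]]

At the top level: head "guard" (specifically "loom guard"); modifier "island harvest quarry solstice lynx".
"island harvest quarry solstice lynx" → head "lynx" (specifically "harvest quarry solstice lynx"), modifier "island".
"harvest quarry solstice lynx" → head "lynx" (specifically "quarry solstice lynx"), modifier "harvest".
"quarry solstice lynx" → head "lynx" (specifically "solstice lynx"), modifier "quarry".
"solstice lynx" → head "lynx", modifier "solstice".
"loom guard" → head "guard", modifier "loom".
Putting it together: [[island [harvest [quarry [solstice lynx]]]] [loom guard]].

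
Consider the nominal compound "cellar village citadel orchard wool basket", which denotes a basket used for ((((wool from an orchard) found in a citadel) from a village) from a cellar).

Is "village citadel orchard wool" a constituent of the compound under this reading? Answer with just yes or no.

The paraphrase groups the words so that "village citadel orchard wool" is one unit: it corresponds to a single parenthesized sub-phrase.
The full structure is [[cellar [village [citadel [orchard wool]]]] basket], in which [village citadel orchard wool] is a constituent.

yes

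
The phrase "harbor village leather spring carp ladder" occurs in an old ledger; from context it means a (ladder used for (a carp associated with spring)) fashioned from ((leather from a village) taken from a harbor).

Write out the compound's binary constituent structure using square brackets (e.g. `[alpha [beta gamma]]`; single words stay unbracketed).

At the top level: head "ladder" (specifically "spring carp ladder"); modifier "harbor village leather".
Inside "harbor village leather": head "leather" (specifically "village leather"), modifier "harbor".
Inside "village leather": head "leather", modifier "village".
Inside "spring carp ladder": head "ladder", modifier "spring carp".
Inside "spring carp": head "carp", modifier "spring".
So the structure is [[harbor [village leather]] [[spring carp] ladder]].

[[harbor [village leather]] [[spring carp] ladder]]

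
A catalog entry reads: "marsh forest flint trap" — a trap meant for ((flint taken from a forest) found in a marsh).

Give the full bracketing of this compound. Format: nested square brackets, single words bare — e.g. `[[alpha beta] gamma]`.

[[marsh [forest flint]] trap]

Whole compound: head "trap", modifier "marsh forest flint".
Within "marsh forest flint", the head is "flint" (specifically "forest flint") and the modifier is "marsh".
Within "forest flint", the head is "flint" and the modifier is "forest".
Putting it together: [[marsh [forest flint]] trap].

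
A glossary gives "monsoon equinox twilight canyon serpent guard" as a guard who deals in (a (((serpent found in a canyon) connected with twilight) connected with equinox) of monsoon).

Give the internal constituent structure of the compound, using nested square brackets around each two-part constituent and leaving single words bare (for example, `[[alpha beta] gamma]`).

The outermost head in the paraphrase is "guard", modified by "monsoon equinox twilight canyon serpent".
"monsoon equinox twilight canyon serpent" → head "serpent" (specifically "equinox twilight canyon serpent"), modifier "monsoon".
"equinox twilight canyon serpent" → head "serpent" (specifically "twilight canyon serpent"), modifier "equinox".
"twilight canyon serpent" → head "serpent" (specifically "canyon serpent"), modifier "twilight".
"canyon serpent" → head "serpent", modifier "canyon".
Putting it together: [[monsoon [equinox [twilight [canyon serpent]]]] guard].

[[monsoon [equinox [twilight [canyon serpent]]]] guard]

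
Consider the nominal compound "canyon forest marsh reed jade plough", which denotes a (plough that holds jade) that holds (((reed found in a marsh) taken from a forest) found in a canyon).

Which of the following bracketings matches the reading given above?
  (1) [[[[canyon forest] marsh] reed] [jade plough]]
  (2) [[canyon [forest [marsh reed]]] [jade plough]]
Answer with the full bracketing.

The paraphrase's head is the "plough" part ("jade plough"); its modifier is "canyon forest marsh reed".
That top-level split, carried through the inner groups, gives [[canyon [forest [marsh reed]]] [jade plough]].

[[canyon [forest [marsh reed]]] [jade plough]]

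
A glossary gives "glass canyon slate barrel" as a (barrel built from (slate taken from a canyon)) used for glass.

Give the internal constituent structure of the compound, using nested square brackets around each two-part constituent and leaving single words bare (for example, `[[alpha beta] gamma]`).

Overall it is a kind of barrel (specifically "canyon slate barrel"); the modifier is "glass".
"canyon slate barrel" → head "barrel", modifier "canyon slate".
"canyon slate" → head "slate", modifier "canyon".
So the structure is [glass [[canyon slate] barrel]].

[glass [[canyon slate] barrel]]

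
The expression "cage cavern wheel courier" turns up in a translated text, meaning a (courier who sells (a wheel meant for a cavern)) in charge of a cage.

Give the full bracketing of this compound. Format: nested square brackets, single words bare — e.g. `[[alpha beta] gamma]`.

[cage [[cavern wheel] courier]]

Whole compound: head "courier" (specifically "cavern wheel courier"), modifier "cage".
Within "cavern wheel courier", the head is "courier" and the modifier is "cavern wheel".
Within "cavern wheel", the head is "wheel" and the modifier is "cavern".
Assembled: [cage [[cavern wheel] courier]].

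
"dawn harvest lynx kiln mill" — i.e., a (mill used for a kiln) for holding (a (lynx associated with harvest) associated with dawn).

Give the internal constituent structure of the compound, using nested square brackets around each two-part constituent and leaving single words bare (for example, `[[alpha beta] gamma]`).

[[dawn [harvest lynx]] [kiln mill]]

Whole compound: head "mill" (specifically "kiln mill"), modifier "dawn harvest lynx".
Within "dawn harvest lynx", the head is "lynx" (specifically "harvest lynx") and the modifier is "dawn".
Within "harvest lynx", the head is "lynx" and the modifier is "harvest".
Within "kiln mill", the head is "mill" and the modifier is "kiln".
Assembled: [[dawn [harvest lynx]] [kiln mill]].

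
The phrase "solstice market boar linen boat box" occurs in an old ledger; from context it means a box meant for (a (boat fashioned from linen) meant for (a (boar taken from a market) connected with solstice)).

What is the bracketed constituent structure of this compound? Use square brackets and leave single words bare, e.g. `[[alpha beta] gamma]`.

[[[solstice [market boar]] [linen boat]] box]

At the top level: head "box"; modifier "solstice market boar linen boat".
Within "solstice market boar linen boat", the head is "boat" (specifically "linen boat") and the modifier is "solstice market boar".
Within "solstice market boar", the head is "boar" (specifically "market boar") and the modifier is "solstice".
Within "market boar", the head is "boar" and the modifier is "market".
Within "linen boat", the head is "boat" and the modifier is "linen".
Putting it together: [[[solstice [market boar]] [linen boat]] box].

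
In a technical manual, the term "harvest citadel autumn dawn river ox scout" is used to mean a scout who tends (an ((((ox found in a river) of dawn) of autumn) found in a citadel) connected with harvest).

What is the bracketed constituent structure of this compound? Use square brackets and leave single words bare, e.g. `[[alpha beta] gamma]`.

[[harvest [citadel [autumn [dawn [river ox]]]]] scout]

At the top level: head "scout"; modifier "harvest citadel autumn dawn river ox".
"harvest citadel autumn dawn river ox" → head "ox" (specifically "citadel autumn dawn river ox"), modifier "harvest".
"citadel autumn dawn river ox" → head "ox" (specifically "autumn dawn river ox"), modifier "citadel".
"autumn dawn river ox" → head "ox" (specifically "dawn river ox"), modifier "autumn".
"dawn river ox" → head "ox" (specifically "river ox"), modifier "dawn".
"river ox" → head "ox", modifier "river".
So the structure is [[harvest [citadel [autumn [dawn [river ox]]]]] scout].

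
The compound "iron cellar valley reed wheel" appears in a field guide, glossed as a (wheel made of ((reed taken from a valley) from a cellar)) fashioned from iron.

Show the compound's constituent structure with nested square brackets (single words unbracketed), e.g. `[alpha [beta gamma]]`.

The outermost head in the paraphrase is "wheel" (specifically "cellar valley reed wheel"), modified by "iron".
Inside "cellar valley reed wheel": head "wheel", modifier "cellar valley reed".
Inside "cellar valley reed": head "reed" (specifically "valley reed"), modifier "cellar".
Inside "valley reed": head "reed", modifier "valley".
Putting it together: [iron [[cellar [valley reed]] wheel]].

[iron [[cellar [valley reed]] wheel]]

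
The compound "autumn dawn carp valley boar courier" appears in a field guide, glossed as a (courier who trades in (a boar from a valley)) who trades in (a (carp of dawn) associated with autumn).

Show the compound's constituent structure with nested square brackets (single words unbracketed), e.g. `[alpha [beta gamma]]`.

The outermost head in the paraphrase is "courier" (specifically "valley boar courier"), modified by "autumn dawn carp".
"autumn dawn carp" → head "carp" (specifically "dawn carp"), modifier "autumn".
"dawn carp" → head "carp", modifier "dawn".
"valley boar courier" → head "courier", modifier "valley boar".
"valley boar" → head "boar", modifier "valley".
So the structure is [[autumn [dawn carp]] [[valley boar] courier]].

[[autumn [dawn carp]] [[valley boar] courier]]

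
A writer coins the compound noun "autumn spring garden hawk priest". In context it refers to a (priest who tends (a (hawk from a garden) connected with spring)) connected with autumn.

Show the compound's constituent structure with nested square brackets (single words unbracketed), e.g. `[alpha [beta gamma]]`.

The outermost head in the paraphrase is "priest" (specifically "spring garden hawk priest"), modified by "autumn".
Inside "spring garden hawk priest": head "priest", modifier "spring garden hawk".
Inside "spring garden hawk": head "hawk" (specifically "garden hawk"), modifier "spring".
Inside "garden hawk": head "hawk", modifier "garden".
So the structure is [autumn [[spring [garden hawk]] priest]].

[autumn [[spring [garden hawk]] priest]]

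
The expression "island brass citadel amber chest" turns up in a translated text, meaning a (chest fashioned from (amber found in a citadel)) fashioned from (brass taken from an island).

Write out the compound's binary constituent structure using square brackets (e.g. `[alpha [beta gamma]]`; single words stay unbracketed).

[[island brass] [[citadel amber] chest]]

At the top level: head "chest" (specifically "citadel amber chest"); modifier "island brass".
Within "island brass", the head is "brass" and the modifier is "island".
Within "citadel amber chest", the head is "chest" and the modifier is "citadel amber".
Within "citadel amber", the head is "amber" and the modifier is "citadel".
Assembled: [[island brass] [[citadel amber] chest]].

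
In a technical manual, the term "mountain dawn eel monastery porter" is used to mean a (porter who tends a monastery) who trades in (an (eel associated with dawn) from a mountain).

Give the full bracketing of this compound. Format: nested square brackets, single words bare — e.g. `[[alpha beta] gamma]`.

Overall it is a kind of porter (specifically "monastery porter"); the modifier is "mountain dawn eel".
Within "mountain dawn eel", the head is "eel" (specifically "dawn eel") and the modifier is "mountain".
Within "dawn eel", the head is "eel" and the modifier is "dawn".
Within "monastery porter", the head is "porter" and the modifier is "monastery".
Putting it together: [[mountain [dawn eel]] [monastery porter]].

[[mountain [dawn eel]] [monastery porter]]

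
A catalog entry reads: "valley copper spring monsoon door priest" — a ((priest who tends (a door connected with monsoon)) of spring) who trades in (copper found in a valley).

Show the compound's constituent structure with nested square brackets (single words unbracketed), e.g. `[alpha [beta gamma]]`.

At the top level: head "priest" (specifically "spring monsoon door priest"); modifier "valley copper".
Within "valley copper", the head is "copper" and the modifier is "valley".
Within "spring monsoon door priest", the head is "priest" (specifically "monsoon door priest") and the modifier is "spring".
Within "monsoon door priest", the head is "priest" and the modifier is "monsoon door".
Within "monsoon door", the head is "door" and the modifier is "monsoon".
Assembled: [[valley copper] [spring [[monsoon door] priest]]].

[[valley copper] [spring [[monsoon door] priest]]]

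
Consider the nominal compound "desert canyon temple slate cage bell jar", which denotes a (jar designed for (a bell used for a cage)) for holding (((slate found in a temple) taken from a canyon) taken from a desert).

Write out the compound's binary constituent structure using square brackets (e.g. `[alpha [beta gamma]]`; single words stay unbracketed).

[[desert [canyon [temple slate]]] [[cage bell] jar]]

Overall it is a kind of jar (specifically "cage bell jar"); the modifier is "desert canyon temple slate".
Inside "desert canyon temple slate": head "slate" (specifically "canyon temple slate"), modifier "desert".
Inside "canyon temple slate": head "slate" (specifically "temple slate"), modifier "canyon".
Inside "temple slate": head "slate", modifier "temple".
Inside "cage bell jar": head "jar", modifier "cage bell".
Inside "cage bell": head "bell", modifier "cage".
Putting it together: [[desert [canyon [temple slate]]] [[cage bell] jar]].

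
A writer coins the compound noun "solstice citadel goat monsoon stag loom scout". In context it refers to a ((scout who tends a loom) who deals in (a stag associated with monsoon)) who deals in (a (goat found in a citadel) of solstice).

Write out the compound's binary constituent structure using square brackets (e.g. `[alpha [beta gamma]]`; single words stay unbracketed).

The outermost head in the paraphrase is "scout" (specifically "monsoon stag loom scout"), modified by "solstice citadel goat".
Inside "solstice citadel goat": head "goat" (specifically "citadel goat"), modifier "solstice".
Inside "citadel goat": head "goat", modifier "citadel".
Inside "monsoon stag loom scout": head "scout" (specifically "loom scout"), modifier "monsoon stag".
Inside "monsoon stag": head "stag", modifier "monsoon".
Inside "loom scout": head "scout", modifier "loom".
Putting it together: [[solstice [citadel goat]] [[monsoon stag] [loom scout]]].

[[solstice [citadel goat]] [[monsoon stag] [loom scout]]]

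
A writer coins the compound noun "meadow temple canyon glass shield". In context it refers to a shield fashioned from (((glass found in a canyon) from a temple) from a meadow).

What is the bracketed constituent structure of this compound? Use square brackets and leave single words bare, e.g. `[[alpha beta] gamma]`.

Whole compound: head "shield", modifier "meadow temple canyon glass".
Within "meadow temple canyon glass", the head is "glass" (specifically "temple canyon glass") and the modifier is "meadow".
Within "temple canyon glass", the head is "glass" (specifically "canyon glass") and the modifier is "temple".
Within "canyon glass", the head is "glass" and the modifier is "canyon".
So the structure is [[meadow [temple [canyon glass]]] shield].

[[meadow [temple [canyon glass]]] shield]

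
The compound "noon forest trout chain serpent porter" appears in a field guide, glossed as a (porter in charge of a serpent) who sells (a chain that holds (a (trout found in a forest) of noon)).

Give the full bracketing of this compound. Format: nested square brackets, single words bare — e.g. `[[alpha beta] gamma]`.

At the top level: head "porter" (specifically "serpent porter"); modifier "noon forest trout chain".
Within "noon forest trout chain", the head is "chain" and the modifier is "noon forest trout".
Within "noon forest trout", the head is "trout" (specifically "forest trout") and the modifier is "noon".
Within "forest trout", the head is "trout" and the modifier is "forest".
Within "serpent porter", the head is "porter" and the modifier is "serpent".
Assembled: [[[noon [forest trout]] chain] [serpent porter]].

[[[noon [forest trout]] chain] [serpent porter]]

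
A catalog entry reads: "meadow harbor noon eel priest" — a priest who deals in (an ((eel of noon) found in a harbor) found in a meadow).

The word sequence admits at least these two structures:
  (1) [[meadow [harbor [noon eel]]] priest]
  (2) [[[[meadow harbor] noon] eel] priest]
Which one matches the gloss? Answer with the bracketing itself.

[[meadow [harbor [noon eel]]] priest]

The paraphrase's head is the "priest" part ("priest"); its modifier is "meadow harbor noon eel".
That top-level split, carried through the inner groups, gives [[meadow [harbor [noon eel]]] priest].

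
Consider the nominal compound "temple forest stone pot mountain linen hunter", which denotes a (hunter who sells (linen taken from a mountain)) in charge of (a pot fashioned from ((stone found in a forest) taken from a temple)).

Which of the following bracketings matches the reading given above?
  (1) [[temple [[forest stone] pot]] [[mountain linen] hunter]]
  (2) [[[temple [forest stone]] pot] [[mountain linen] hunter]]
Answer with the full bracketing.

[[[temple [forest stone]] pot] [[mountain linen] hunter]]

The paraphrase's head is the "hunter" part ("mountain linen hunter"); its modifier is "temple forest stone pot".
That top-level split, carried through the inner groups, gives [[[temple [forest stone]] pot] [[mountain linen] hunter]].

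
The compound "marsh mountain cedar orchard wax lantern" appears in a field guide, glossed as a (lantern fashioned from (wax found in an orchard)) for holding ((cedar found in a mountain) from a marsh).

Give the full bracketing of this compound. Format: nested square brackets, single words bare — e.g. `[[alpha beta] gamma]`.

[[marsh [mountain cedar]] [[orchard wax] lantern]]

Overall it is a kind of lantern (specifically "orchard wax lantern"); the modifier is "marsh mountain cedar".
Within "marsh mountain cedar", the head is "cedar" (specifically "mountain cedar") and the modifier is "marsh".
Within "mountain cedar", the head is "cedar" and the modifier is "mountain".
Within "orchard wax lantern", the head is "lantern" and the modifier is "orchard wax".
Within "orchard wax", the head is "wax" and the modifier is "orchard".
Assembled: [[marsh [mountain cedar]] [[orchard wax] lantern]].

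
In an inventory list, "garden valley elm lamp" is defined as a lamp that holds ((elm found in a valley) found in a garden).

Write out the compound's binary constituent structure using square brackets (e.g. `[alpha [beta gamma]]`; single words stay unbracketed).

Overall it is a kind of lamp; the modifier is "garden valley elm".
Inside "garden valley elm": head "elm" (specifically "valley elm"), modifier "garden".
Inside "valley elm": head "elm", modifier "valley".
Putting it together: [[garden [valley elm]] lamp].

[[garden [valley elm]] lamp]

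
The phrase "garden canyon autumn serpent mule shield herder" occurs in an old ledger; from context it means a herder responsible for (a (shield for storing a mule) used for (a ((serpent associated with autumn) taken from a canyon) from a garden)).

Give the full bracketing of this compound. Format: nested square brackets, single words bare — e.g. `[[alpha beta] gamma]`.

[[[garden [canyon [autumn serpent]]] [mule shield]] herder]

Whole compound: head "herder", modifier "garden canyon autumn serpent mule shield".
Within "garden canyon autumn serpent mule shield", the head is "shield" (specifically "mule shield") and the modifier is "garden canyon autumn serpent".
Within "garden canyon autumn serpent", the head is "serpent" (specifically "canyon autumn serpent") and the modifier is "garden".
Within "canyon autumn serpent", the head is "serpent" (specifically "autumn serpent") and the modifier is "canyon".
Within "autumn serpent", the head is "serpent" and the modifier is "autumn".
Within "mule shield", the head is "shield" and the modifier is "mule".
Putting it together: [[[garden [canyon [autumn serpent]]] [mule shield]] herder].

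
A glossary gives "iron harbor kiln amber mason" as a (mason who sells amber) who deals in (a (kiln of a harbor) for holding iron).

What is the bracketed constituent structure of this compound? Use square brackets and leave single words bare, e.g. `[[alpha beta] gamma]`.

Whole compound: head "mason" (specifically "amber mason"), modifier "iron harbor kiln".
Within "iron harbor kiln", the head is "kiln" (specifically "harbor kiln") and the modifier is "iron".
Within "harbor kiln", the head is "kiln" and the modifier is "harbor".
Within "amber mason", the head is "mason" and the modifier is "amber".
So the structure is [[iron [harbor kiln]] [amber mason]].

[[iron [harbor kiln]] [amber mason]]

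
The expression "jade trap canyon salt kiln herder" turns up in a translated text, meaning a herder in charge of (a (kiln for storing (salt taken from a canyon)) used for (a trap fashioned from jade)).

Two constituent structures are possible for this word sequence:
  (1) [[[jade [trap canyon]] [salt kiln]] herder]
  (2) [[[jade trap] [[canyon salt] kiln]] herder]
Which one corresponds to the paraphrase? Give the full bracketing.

The paraphrase's head is the "herder" part ("herder"); its modifier is "jade trap canyon salt kiln".
That top-level split, carried through the inner groups, gives [[[jade trap] [[canyon salt] kiln]] herder].

[[[jade trap] [[canyon salt] kiln]] herder]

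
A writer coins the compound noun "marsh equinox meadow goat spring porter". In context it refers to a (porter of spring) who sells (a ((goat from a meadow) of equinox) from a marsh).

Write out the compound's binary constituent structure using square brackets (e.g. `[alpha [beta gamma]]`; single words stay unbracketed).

Whole compound: head "porter" (specifically "spring porter"), modifier "marsh equinox meadow goat".
Inside "marsh equinox meadow goat": head "goat" (specifically "equinox meadow goat"), modifier "marsh".
Inside "equinox meadow goat": head "goat" (specifically "meadow goat"), modifier "equinox".
Inside "meadow goat": head "goat", modifier "meadow".
Inside "spring porter": head "porter", modifier "spring".
So the structure is [[marsh [equinox [meadow goat]]] [spring porter]].

[[marsh [equinox [meadow goat]]] [spring porter]]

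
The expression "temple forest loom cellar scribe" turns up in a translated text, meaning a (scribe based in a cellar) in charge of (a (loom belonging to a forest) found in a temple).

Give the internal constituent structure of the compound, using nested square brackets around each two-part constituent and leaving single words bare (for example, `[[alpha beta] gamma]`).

[[temple [forest loom]] [cellar scribe]]

The outermost head in the paraphrase is "scribe" (specifically "cellar scribe"), modified by "temple forest loom".
"temple forest loom" → head "loom" (specifically "forest loom"), modifier "temple".
"forest loom" → head "loom", modifier "forest".
"cellar scribe" → head "scribe", modifier "cellar".
Assembled: [[temple [forest loom]] [cellar scribe]].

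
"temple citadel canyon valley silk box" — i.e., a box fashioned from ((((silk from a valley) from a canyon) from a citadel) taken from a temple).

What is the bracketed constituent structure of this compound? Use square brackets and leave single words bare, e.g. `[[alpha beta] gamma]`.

Whole compound: head "box", modifier "temple citadel canyon valley silk".
"temple citadel canyon valley silk" → head "silk" (specifically "citadel canyon valley silk"), modifier "temple".
"citadel canyon valley silk" → head "silk" (specifically "canyon valley silk"), modifier "citadel".
"canyon valley silk" → head "silk" (specifically "valley silk"), modifier "canyon".
"valley silk" → head "silk", modifier "valley".
So the structure is [[temple [citadel [canyon [valley silk]]]] box].

[[temple [citadel [canyon [valley silk]]]] box]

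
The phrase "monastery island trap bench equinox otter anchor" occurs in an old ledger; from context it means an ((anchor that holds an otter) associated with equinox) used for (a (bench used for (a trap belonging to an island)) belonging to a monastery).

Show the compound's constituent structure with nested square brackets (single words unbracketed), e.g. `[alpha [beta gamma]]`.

The outermost head in the paraphrase is "anchor" (specifically "equinox otter anchor"), modified by "monastery island trap bench".
Within "monastery island trap bench", the head is "bench" (specifically "island trap bench") and the modifier is "monastery".
Within "island trap bench", the head is "bench" and the modifier is "island trap".
Within "island trap", the head is "trap" and the modifier is "island".
Within "equinox otter anchor", the head is "anchor" (specifically "otter anchor") and the modifier is "equinox".
Within "otter anchor", the head is "anchor" and the modifier is "otter".
Putting it together: [[monastery [[island trap] bench]] [equinox [otter anchor]]].

[[monastery [[island trap] bench]] [equinox [otter anchor]]]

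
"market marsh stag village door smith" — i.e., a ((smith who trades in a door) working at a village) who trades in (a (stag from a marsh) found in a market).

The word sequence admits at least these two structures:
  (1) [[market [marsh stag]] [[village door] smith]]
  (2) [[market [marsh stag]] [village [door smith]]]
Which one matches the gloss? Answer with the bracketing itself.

The paraphrase's head is the "smith" part ("village door smith"); its modifier is "market marsh stag".
That top-level split, carried through the inner groups, gives [[market [marsh stag]] [village [door smith]]].

[[market [marsh stag]] [village [door smith]]]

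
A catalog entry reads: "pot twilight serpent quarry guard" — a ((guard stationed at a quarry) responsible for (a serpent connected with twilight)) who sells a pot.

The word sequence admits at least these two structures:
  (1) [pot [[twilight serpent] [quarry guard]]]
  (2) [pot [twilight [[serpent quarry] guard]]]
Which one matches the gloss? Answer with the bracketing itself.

The paraphrase's head is the "guard" part ("twilight serpent quarry guard"); its modifier is "pot".
That top-level split, carried through the inner groups, gives [pot [[twilight serpent] [quarry guard]]].

[pot [[twilight serpent] [quarry guard]]]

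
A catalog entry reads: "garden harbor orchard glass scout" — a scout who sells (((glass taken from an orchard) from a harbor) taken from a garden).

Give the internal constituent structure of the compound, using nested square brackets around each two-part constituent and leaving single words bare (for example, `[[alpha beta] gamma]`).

Overall it is a kind of scout; the modifier is "garden harbor orchard glass".
"garden harbor orchard glass" → head "glass" (specifically "harbor orchard glass"), modifier "garden".
"harbor orchard glass" → head "glass" (specifically "orchard glass"), modifier "harbor".
"orchard glass" → head "glass", modifier "orchard".
Assembled: [[garden [harbor [orchard glass]]] scout].

[[garden [harbor [orchard glass]]] scout]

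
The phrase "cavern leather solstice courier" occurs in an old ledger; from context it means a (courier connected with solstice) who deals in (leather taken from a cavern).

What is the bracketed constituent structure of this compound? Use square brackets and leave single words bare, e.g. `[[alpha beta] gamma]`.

At the top level: head "courier" (specifically "solstice courier"); modifier "cavern leather".
"cavern leather" → head "leather", modifier "cavern".
"solstice courier" → head "courier", modifier "solstice".
Assembled: [[cavern leather] [solstice courier]].

[[cavern leather] [solstice courier]]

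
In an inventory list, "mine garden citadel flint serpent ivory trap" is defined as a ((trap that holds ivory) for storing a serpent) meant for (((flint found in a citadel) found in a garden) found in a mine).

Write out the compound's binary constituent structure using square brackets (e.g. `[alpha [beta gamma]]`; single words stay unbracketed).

[[mine [garden [citadel flint]]] [serpent [ivory trap]]]

Whole compound: head "trap" (specifically "serpent ivory trap"), modifier "mine garden citadel flint".
"mine garden citadel flint" → head "flint" (specifically "garden citadel flint"), modifier "mine".
"garden citadel flint" → head "flint" (specifically "citadel flint"), modifier "garden".
"citadel flint" → head "flint", modifier "citadel".
"serpent ivory trap" → head "trap" (specifically "ivory trap"), modifier "serpent".
"ivory trap" → head "trap", modifier "ivory".
So the structure is [[mine [garden [citadel flint]]] [serpent [ivory trap]]].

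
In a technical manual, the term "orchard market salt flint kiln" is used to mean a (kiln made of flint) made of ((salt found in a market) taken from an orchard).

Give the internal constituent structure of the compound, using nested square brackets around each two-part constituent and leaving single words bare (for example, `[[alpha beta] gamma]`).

Overall it is a kind of kiln (specifically "flint kiln"); the modifier is "orchard market salt".
"orchard market salt" → head "salt" (specifically "market salt"), modifier "orchard".
"market salt" → head "salt", modifier "market".
"flint kiln" → head "kiln", modifier "flint".
Assembled: [[orchard [market salt]] [flint kiln]].

[[orchard [market salt]] [flint kiln]]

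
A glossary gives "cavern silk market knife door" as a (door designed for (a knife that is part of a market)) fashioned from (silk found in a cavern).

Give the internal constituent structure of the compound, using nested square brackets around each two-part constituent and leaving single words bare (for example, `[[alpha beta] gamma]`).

Overall it is a kind of door (specifically "market knife door"); the modifier is "cavern silk".
Inside "cavern silk": head "silk", modifier "cavern".
Inside "market knife door": head "door", modifier "market knife".
Inside "market knife": head "knife", modifier "market".
Putting it together: [[cavern silk] [[market knife] door]].

[[cavern silk] [[market knife] door]]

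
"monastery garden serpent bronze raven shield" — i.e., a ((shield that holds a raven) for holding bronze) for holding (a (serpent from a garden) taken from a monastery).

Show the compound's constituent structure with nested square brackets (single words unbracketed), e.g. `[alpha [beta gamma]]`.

Overall it is a kind of shield (specifically "bronze raven shield"); the modifier is "monastery garden serpent".
"monastery garden serpent" → head "serpent" (specifically "garden serpent"), modifier "monastery".
"garden serpent" → head "serpent", modifier "garden".
"bronze raven shield" → head "shield" (specifically "raven shield"), modifier "bronze".
"raven shield" → head "shield", modifier "raven".
Assembled: [[monastery [garden serpent]] [bronze [raven shield]]].

[[monastery [garden serpent]] [bronze [raven shield]]]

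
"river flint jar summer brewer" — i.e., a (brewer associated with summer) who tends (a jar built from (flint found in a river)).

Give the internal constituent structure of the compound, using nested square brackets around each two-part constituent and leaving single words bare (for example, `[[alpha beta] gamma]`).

[[[river flint] jar] [summer brewer]]

Whole compound: head "brewer" (specifically "summer brewer"), modifier "river flint jar".
Inside "river flint jar": head "jar", modifier "river flint".
Inside "river flint": head "flint", modifier "river".
Inside "summer brewer": head "brewer", modifier "summer".
Assembled: [[[river flint] jar] [summer brewer]].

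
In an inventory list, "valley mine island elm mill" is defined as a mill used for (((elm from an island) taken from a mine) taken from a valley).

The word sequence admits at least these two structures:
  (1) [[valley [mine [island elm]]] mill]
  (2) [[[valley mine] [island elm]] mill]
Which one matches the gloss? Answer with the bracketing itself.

[[valley [mine [island elm]]] mill]

The paraphrase's head is the "mill" part ("mill"); its modifier is "valley mine island elm".
That top-level split, carried through the inner groups, gives [[valley [mine [island elm]]] mill].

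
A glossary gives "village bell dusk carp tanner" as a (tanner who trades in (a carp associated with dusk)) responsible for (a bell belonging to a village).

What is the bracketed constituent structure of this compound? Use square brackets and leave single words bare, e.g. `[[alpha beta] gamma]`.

[[village bell] [[dusk carp] tanner]]

Overall it is a kind of tanner (specifically "dusk carp tanner"); the modifier is "village bell".
"village bell" → head "bell", modifier "village".
"dusk carp tanner" → head "tanner", modifier "dusk carp".
"dusk carp" → head "carp", modifier "dusk".
So the structure is [[village bell] [[dusk carp] tanner]].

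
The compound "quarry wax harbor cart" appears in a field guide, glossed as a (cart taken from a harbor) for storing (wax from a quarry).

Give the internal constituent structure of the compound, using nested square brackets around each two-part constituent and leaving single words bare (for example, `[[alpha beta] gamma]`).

The outermost head in the paraphrase is "cart" (specifically "harbor cart"), modified by "quarry wax".
Inside "quarry wax": head "wax", modifier "quarry".
Inside "harbor cart": head "cart", modifier "harbor".
So the structure is [[quarry wax] [harbor cart]].

[[quarry wax] [harbor cart]]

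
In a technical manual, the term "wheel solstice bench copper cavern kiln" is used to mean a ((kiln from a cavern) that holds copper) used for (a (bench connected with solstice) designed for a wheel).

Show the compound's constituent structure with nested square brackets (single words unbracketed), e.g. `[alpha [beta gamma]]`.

Overall it is a kind of kiln (specifically "copper cavern kiln"); the modifier is "wheel solstice bench".
Within "wheel solstice bench", the head is "bench" (specifically "solstice bench") and the modifier is "wheel".
Within "solstice bench", the head is "bench" and the modifier is "solstice".
Within "copper cavern kiln", the head is "kiln" (specifically "cavern kiln") and the modifier is "copper".
Within "cavern kiln", the head is "kiln" and the modifier is "cavern".
Assembled: [[wheel [solstice bench]] [copper [cavern kiln]]].

[[wheel [solstice bench]] [copper [cavern kiln]]]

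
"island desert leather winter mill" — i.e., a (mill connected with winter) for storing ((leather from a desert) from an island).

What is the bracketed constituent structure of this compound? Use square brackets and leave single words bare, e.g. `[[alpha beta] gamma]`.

[[island [desert leather]] [winter mill]]

Whole compound: head "mill" (specifically "winter mill"), modifier "island desert leather".
"island desert leather" → head "leather" (specifically "desert leather"), modifier "island".
"desert leather" → head "leather", modifier "desert".
"winter mill" → head "mill", modifier "winter".
So the structure is [[island [desert leather]] [winter mill]].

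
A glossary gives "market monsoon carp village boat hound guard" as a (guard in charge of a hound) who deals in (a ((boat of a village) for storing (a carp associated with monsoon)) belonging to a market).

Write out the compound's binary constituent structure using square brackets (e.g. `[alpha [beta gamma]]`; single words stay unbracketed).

[[market [[monsoon carp] [village boat]]] [hound guard]]

The outermost head in the paraphrase is "guard" (specifically "hound guard"), modified by "market monsoon carp village boat".
Within "market monsoon carp village boat", the head is "boat" (specifically "monsoon carp village boat") and the modifier is "market".
Within "monsoon carp village boat", the head is "boat" (specifically "village boat") and the modifier is "monsoon carp".
Within "monsoon carp", the head is "carp" and the modifier is "monsoon".
Within "village boat", the head is "boat" and the modifier is "village".
Within "hound guard", the head is "guard" and the modifier is "hound".
Assembled: [[market [[monsoon carp] [village boat]]] [hound guard]].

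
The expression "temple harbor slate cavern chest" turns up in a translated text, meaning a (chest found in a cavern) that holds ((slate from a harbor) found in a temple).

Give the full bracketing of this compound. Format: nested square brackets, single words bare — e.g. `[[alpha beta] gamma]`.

At the top level: head "chest" (specifically "cavern chest"); modifier "temple harbor slate".
Within "temple harbor slate", the head is "slate" (specifically "harbor slate") and the modifier is "temple".
Within "harbor slate", the head is "slate" and the modifier is "harbor".
Within "cavern chest", the head is "chest" and the modifier is "cavern".
Assembled: [[temple [harbor slate]] [cavern chest]].

[[temple [harbor slate]] [cavern chest]]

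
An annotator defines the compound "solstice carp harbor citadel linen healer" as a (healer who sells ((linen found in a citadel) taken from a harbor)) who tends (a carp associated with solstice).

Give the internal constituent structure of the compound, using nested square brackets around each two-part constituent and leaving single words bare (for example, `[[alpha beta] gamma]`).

[[solstice carp] [[harbor [citadel linen]] healer]]

Overall it is a kind of healer (specifically "harbor citadel linen healer"); the modifier is "solstice carp".
Within "solstice carp", the head is "carp" and the modifier is "solstice".
Within "harbor citadel linen healer", the head is "healer" and the modifier is "harbor citadel linen".
Within "harbor citadel linen", the head is "linen" (specifically "citadel linen") and the modifier is "harbor".
Within "citadel linen", the head is "linen" and the modifier is "citadel".
Putting it together: [[solstice carp] [[harbor [citadel linen]] healer]].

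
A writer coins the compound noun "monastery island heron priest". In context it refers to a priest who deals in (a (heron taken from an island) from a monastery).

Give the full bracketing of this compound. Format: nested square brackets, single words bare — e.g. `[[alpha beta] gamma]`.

[[monastery [island heron]] priest]

The outermost head in the paraphrase is "priest", modified by "monastery island heron".
"monastery island heron" → head "heron" (specifically "island heron"), modifier "monastery".
"island heron" → head "heron", modifier "island".
Putting it together: [[monastery [island heron]] priest].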